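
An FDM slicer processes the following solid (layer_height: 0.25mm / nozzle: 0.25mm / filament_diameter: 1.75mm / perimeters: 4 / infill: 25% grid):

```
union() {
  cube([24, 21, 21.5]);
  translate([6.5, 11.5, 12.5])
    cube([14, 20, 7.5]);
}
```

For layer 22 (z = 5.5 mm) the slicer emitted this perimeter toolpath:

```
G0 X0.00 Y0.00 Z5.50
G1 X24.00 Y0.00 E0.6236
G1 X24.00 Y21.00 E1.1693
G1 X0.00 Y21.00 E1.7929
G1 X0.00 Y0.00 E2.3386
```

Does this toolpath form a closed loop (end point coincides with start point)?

yes

Start point (G0): (0.00, 0.00). End point (last G1): the path returns to the start — closed.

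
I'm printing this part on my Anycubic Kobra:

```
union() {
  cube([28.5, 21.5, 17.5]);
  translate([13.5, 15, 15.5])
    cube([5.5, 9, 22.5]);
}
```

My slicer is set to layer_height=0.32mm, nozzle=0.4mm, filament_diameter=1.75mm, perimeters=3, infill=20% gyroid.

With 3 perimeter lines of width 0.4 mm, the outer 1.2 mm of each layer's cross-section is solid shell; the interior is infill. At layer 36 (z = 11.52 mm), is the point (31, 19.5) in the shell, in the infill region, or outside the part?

At z = 11.52 mm: the 28.5×21.5 cube contributes its full rectangle; the cube at (13.5, 15) does not reach this height (z outside [15.5, 38]); Merging all regions: only the 28.5×21.5 cube is present, so the union is just that shape — 1 connected region. Overall, the cross-section is a single solid region. The nearest boundary edge runs (28.50, 0.00)→(28.50, 21.50); distance from the point to it = 2.50 mm. The point is not inside any of the regions above, so it lies outside the cross-section (2.50 mm from the nearest boundary).

outside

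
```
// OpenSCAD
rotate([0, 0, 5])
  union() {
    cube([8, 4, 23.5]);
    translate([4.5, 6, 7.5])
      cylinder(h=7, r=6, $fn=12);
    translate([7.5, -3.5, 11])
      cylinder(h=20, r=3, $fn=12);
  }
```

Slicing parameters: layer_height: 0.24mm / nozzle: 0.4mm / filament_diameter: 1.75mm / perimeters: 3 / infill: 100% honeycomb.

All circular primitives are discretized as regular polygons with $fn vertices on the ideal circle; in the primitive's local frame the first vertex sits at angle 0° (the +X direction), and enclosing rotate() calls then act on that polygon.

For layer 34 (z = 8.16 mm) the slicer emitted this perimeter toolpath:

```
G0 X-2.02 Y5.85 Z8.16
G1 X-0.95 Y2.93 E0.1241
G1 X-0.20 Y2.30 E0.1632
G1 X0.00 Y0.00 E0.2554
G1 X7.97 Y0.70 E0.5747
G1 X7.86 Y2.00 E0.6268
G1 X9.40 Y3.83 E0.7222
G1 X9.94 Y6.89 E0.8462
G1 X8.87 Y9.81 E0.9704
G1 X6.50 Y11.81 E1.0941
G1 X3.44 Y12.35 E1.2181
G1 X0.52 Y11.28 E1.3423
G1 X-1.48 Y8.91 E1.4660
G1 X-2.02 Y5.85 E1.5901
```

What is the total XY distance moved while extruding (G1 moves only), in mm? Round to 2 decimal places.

Sum the Euclidean lengths of each G1 segment: total = 39.84 mm.

39.84 mm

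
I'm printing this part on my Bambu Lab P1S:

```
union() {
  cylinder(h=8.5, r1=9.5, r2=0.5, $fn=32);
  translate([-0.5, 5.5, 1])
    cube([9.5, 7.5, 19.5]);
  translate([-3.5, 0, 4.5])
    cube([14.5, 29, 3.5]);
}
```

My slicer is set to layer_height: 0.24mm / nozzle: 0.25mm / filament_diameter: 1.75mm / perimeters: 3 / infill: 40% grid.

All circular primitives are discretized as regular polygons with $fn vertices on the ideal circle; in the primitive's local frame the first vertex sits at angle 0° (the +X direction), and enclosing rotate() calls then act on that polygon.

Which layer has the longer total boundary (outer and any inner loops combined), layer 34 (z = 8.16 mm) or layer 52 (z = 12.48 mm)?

Layer 34 (z = 8.16): the cone (r1=9.5→r2=0.5) has section circumradius 0.860 here — a regular 32-gon (perimeter = 2·32·0.860·sin(180°/32) = 5.39 mm); the cube at (-0.5, 5.5) (footprint 9.5×7.5) is included at this height (perimeter 34.00 mm); the cube at (-3.5, 0) is not intersected at this z (z outside [4.5, 8]); Taking the union: the 2 present regions are separate (no shared area or edge), so areas and boundary lengths simply add and each stays a separate island — boundary = 39.39 mm. So its perimeter = 39.39 mm. Layer 52 (z = 12.48): the cone is not intersected at this z (z outside [0, 8.5]); the cube at (-0.5, 5.5) is present — its section is the full 9.5×7.5 rectangle (perimeter 34.00 mm); the cube at (-3.5, 0) does not reach this height (z outside [4.5, 8]); Taking the union: only the 9.5×7.5 cube at (-0.5, 5.5) is present, so the union is just that shape — boundary = 34.00 mm. So its perimeter = 34.00 mm. Layer 34 is larger (39.39 vs 34.00 mm).

layer 34 (z = 8.16 mm)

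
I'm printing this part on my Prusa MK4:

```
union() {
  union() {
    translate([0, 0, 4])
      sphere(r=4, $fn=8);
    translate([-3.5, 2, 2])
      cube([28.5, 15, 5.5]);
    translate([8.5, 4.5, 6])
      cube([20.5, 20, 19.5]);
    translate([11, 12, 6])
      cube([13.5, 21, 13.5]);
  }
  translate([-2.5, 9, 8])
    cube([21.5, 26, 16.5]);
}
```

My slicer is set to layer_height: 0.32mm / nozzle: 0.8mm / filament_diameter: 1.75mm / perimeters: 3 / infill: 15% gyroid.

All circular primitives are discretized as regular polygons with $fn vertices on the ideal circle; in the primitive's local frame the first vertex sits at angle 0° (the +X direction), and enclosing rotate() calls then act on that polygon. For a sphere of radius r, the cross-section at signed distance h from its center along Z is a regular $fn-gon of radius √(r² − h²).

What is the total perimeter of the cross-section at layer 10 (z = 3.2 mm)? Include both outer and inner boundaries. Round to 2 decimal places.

At z = 3.2 mm: the sphere: section is a regular 8-gon, circumradius = √(r²−h²) = √(4²−0.8²) = 3.919 (perimeter = 2·8·3.919·sin(180°/8) = 24.00 mm); the cube at (-3.5, 2) (footprint 28.5×15) is included at this height (perimeter 87.00 mm); the cube at (8.5, 4.5) is not intersected at this z (z outside [6, 25.5]); the cube at (11, 12) does not reach this height (z outside [6, 19.5]); Combining (union): the regions partially overlap (shared area 7.70 mm²), so the edge portions inside another operand are dropped and the merged outline is re-measured after clipping — boundary = 97.15 mm; the cube at (-2.5, 9) is not intersected at this z (z outside [8, 24.5]); Merging all regions: only the result so far is present, so the union is just that shape — boundary = 97.15 mm. Overall, the cross-section is a single solid region. Total boundary length (outer) = 97.15 mm.

97.15 mm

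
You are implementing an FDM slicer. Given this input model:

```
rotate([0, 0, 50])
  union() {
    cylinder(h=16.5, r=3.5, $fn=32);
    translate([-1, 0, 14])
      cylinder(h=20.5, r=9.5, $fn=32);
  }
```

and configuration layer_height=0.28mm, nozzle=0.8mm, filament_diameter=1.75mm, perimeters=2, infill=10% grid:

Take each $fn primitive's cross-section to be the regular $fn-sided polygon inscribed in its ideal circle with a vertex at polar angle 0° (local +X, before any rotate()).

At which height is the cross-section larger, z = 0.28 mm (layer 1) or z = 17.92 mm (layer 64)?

layer 64 (z = 17.92 mm)

Layer 1 (z = 0.28): the r=3.5 cylinder contributes a regular 32-gon of circumradius 3.5 (area = (32/2)·3.500²·sin(360°/32) = 38.24 mm²); the cylinder at (-1, 0) does not reach this height (z outside [14, 34.5]); Merging all regions: only the r=3.5 cylinder is present, so the union is just that shape — area = 38.24 mm²; (rotated 50° about Z; rotation is an isometry so areas/perimeters/island counts are preserved). So its area = 38.24 mm². Layer 64 (z = 17.92): the cylinder is absent (z outside [0, 16.5]); the cylinder at (-1, 0): section is a regular 32-gon, circumradius r=9.5 (area = (32/2)·9.500²·sin(360°/32) = 281.71 mm²); Merging all regions: only the r=9.5 cylinder at (-1, 0) is present, so the union is just that shape — area = 281.71 mm²; (whole slice rotated 50° about Z — lengths, areas and connectivity unchanged). So its area = 281.71 mm². Layer 64 is larger (281.71 vs 38.24 mm²).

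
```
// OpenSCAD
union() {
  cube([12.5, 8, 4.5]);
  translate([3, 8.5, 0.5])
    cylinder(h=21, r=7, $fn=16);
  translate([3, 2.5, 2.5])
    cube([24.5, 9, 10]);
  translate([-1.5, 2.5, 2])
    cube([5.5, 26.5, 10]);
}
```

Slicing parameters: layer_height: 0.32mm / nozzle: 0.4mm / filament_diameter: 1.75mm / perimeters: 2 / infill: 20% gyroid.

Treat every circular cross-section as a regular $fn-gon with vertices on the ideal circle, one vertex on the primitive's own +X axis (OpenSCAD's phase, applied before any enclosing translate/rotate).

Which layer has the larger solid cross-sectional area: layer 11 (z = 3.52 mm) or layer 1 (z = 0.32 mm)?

layer 11 (z = 3.52 mm)

Layer 11 (z = 3.52): the cube (footprint 12.5×8) is included at this height (area 100.00 mm²); the r=7 cylinder at (3, 8.5) contributes a regular 16-gon of circumradius 7 (area = (16/2)·7.000²·sin(360°/16) = 150.01 mm²); the 24.5×9 cube at (3, 2.5) contributes its full rectangle (area 220.50 mm²); the cube at (-1.5, 2.5) (footprint 5.5×26.5) is included at this height (area 145.75 mm²); Combining (union): the regions partially overlap — summed areas 616.26 mm² minus the doubly-counted overlap 196.60 mm² gives 419.66 mm² — area = 419.66 mm². So its area = 419.66 mm². Layer 1 (z = 0.32): the cube (footprint 12.5×8) is included at this height (area 100.00 mm²); the cylinder at (3, 8.5) is not intersected at this z (z outside [0.5, 21.5]); the cube at (3, 2.5) is not intersected at this z (z outside [2.5, 12.5]); the cube at (-1.5, 2.5) does not reach this height (z outside [2, 12]); Combining (union): only the 12.5×8 cube is present, so the union is just that shape — area = 100.00 mm². So its area = 100.00 mm². Layer 11 is larger (419.66 vs 100.00 mm²).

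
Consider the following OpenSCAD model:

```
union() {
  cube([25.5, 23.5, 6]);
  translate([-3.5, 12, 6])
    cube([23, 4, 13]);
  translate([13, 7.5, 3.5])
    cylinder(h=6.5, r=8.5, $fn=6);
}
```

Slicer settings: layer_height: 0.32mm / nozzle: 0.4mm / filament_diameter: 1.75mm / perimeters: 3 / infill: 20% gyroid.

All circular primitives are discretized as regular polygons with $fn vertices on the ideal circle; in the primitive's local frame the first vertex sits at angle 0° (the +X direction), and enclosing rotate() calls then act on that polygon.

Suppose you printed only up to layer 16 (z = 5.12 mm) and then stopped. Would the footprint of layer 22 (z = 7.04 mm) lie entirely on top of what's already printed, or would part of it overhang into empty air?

Compare the two slices. At z = 5.12: the cube is present — its section is the full 25.5×23.5 rectangle (area 599.25 mm²); the cube at (-3.5, 12) does not reach this height (z outside [6, 19]); the r=8.5 cylinder at (13, 7.5) gives a regular 6-gon of circumradius 8.5 (constant along its height) (area = (6/2)·8.500²·sin(360°/6) = 187.71 mm²); Taking the union: the r=8.5 cylinder at (13, 7.5) lies entirely inside the 25.5×23.5 cube, so the union is just the 25.5×23.5 cube — area = 599.25 mm². At z = 7.04: the cube is not intersected at this z (z outside [0, 6]); the 23×4 cube at (-3.5, 12) contributes its full rectangle (area 92.00 mm²); the cylinder at (13, 7.5): section is a regular 6-gon, circumradius r=8.5 (area = (6/2)·8.500²·sin(360°/6) = 187.71 mm²); Taking the union: the regions partially overlap — summed areas 279.71 mm² minus the doubly-counted overlap 29.05 mm² gives 250.66 mm² — area = 250.66 mm². Checking containment: at z = 7.04 the cross-section extends beyond the z = 5.12 cross-section by about 14.00 mm².

part overhangs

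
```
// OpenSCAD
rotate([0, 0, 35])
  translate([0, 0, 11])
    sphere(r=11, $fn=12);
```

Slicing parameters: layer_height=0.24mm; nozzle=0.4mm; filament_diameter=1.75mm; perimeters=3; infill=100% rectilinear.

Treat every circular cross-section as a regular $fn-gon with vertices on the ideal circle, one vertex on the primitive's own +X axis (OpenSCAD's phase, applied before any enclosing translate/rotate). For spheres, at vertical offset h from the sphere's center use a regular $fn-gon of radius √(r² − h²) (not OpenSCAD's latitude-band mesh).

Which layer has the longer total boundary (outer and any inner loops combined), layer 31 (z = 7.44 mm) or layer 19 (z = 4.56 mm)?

layer 31 (z = 7.44 mm)

Layer 31 (z = 7.44): the sphere: section is a regular 12-gon, circumradius = √(r²−h²) = √(11²−3.56²) = 10.408 (perimeter = 2·12·10.408·sin(180°/12) = 64.65 mm); (whole slice rotated 35° about Z — lengths, areas and connectivity unchanged). So its perimeter = 64.65 mm. Layer 19 (z = 4.56): the r=11 sphere contributes a regular 12-gon of circumradius √(11²−6.44²) = 8.918 (perimeter = 2·12·8.918·sin(180°/12) = 55.39 mm); (rotated 35° about Z; rotation is an isometry so areas/perimeters/island counts are preserved). So its perimeter = 55.39 mm. Layer 31 is larger (64.65 vs 55.39 mm).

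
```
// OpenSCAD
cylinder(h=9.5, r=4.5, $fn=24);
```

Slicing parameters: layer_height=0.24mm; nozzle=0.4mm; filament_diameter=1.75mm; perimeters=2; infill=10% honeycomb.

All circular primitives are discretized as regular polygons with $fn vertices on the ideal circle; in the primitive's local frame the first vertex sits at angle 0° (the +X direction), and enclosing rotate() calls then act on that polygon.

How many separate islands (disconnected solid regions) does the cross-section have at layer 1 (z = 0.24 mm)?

1

At z = 0.24 mm: the r=4.5 cylinder contributes a regular 24-gon of circumradius 4.5. Overall, the cross-section is a single solid region. Island count = 1.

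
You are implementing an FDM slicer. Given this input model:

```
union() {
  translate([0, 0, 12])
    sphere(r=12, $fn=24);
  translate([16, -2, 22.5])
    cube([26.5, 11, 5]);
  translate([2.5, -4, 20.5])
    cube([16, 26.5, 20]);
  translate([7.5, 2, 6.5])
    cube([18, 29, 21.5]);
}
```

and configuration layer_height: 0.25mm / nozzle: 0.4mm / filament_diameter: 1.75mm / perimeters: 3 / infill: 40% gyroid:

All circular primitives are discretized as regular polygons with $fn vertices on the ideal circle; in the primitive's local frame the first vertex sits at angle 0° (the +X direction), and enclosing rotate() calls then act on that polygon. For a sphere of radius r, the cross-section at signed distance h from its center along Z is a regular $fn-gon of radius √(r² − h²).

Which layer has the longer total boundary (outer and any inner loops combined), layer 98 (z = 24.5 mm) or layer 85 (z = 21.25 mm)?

layer 98 (z = 24.5 mm)

Layer 98 (z = 24.5): the sphere does not reach this height (|z−center|=12.500 > r=12); the cube at (16, -2) (footprint 26.5×11) is included at this height (perimeter 75.00 mm); the 16×26.5 cube at (2.5, -4) contributes its full rectangle (perimeter 85.00 mm); the 18×29 cube at (7.5, 2) contributes its full rectangle (perimeter 94.00 mm); Taking the union: the regions partially overlap (shared area 302.00 mm²), so the edge portions inside another operand are dropped and the merged outline is re-measured after clipping — boundary = 150.00 mm. So its perimeter = 150.00 mm. Layer 85 (z = 21.25): the r=12 sphere slices to a regular 24-gon of circumradius 7.644 (√(r²−h²) with h=9.25 from center) (perimeter = 2·24·7.644·sin(180°/24) = 47.89 mm); the cube at (16, -2) is not intersected at this z (z outside [22.5, 27.5]); the 16×26.5 cube at (2.5, -4) contributes its full rectangle (perimeter 85.00 mm); the 18×29 cube at (7.5, 2) contributes its full rectangle (perimeter 94.00 mm); Merging all regions: the regions partially overlap (shared area 271.15 mm²), so the edge portions inside another operand are dropped and the merged outline is re-measured after clipping — boundary = 135.11 mm. So its perimeter = 135.11 mm. Layer 98 is larger (150.00 vs 135.11 mm).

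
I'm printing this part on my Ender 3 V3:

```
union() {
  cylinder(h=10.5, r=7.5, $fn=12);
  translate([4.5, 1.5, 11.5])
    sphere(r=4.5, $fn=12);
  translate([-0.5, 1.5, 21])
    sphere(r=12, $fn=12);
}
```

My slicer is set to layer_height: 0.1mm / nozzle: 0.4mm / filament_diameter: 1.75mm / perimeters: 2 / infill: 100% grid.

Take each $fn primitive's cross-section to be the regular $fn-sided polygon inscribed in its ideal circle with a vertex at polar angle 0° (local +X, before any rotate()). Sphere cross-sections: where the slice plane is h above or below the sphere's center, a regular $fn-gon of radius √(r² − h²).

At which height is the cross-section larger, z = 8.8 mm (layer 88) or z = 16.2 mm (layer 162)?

Layer 88 (z = 8.8): the r=7.5 cylinder contributes a regular 12-gon of circumradius 7.5 (area = (12/2)·7.500²·sin(360°/12) = 168.75 mm²); the r=4.5 sphere at (4.5, 1.5) slices to a regular 12-gon of circumradius 3.600 (√(r²−h²) with h=2.7 from center) (area = (12/2)·3.600²·sin(360°/12) = 38.88 mm²); the sphere at (-0.5, 1.5) does not reach this height (|z−center|=12.200 > r=12); Combining (union): the regions partially overlap — summed areas 207.63 mm² minus the doubly-counted overlap 35.05 mm² gives 172.58 mm² — area = 172.58 mm². So its area = 172.58 mm². Layer 162 (z = 16.2): the cylinder is absent (z outside [0, 10.5]); the sphere at (4.5, 1.5) is not intersected at this z (|z−center|=4.700 > r=4.5); the sphere at (-0.5, 1.5): section is a regular 12-gon, circumradius = √(r²−h²) = √(12²−4.8²) = 10.998 (area = (12/2)·10.998²·sin(360°/12) = 362.88 mm²); Merging all regions: only the r=12 sphere at (-0.5, 1.5) is present, so the union is just that shape — area = 362.88 mm². So its area = 362.88 mm². Layer 162 is larger (362.88 vs 172.58 mm²).

layer 162 (z = 16.2 mm)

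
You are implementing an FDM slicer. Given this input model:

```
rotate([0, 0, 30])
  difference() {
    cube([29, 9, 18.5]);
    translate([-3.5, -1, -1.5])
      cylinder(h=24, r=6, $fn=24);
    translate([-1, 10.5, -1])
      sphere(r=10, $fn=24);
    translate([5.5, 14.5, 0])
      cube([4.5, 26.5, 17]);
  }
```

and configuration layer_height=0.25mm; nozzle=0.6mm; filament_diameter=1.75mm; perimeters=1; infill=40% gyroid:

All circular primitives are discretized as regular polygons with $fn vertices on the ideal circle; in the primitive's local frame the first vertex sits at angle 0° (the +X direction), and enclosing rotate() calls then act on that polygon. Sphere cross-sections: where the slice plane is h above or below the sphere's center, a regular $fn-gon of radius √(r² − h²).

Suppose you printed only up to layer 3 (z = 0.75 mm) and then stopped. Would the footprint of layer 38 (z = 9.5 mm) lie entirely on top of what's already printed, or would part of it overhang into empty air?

part overhangs

Compare the two slices. At z = 0.75: the cube (footprint 29×9) is included at this height (area 261.00 mm²); the cylinder at (-3.5, -1): section is a regular 24-gon, circumradius r=6 (area = (24/2)·6.000²·sin(360°/24) = 111.81 mm²); the sphere at (-1, 10.5): section is a regular 24-gon, circumradius = √(r²−h²) = √(10²−1.75²) = 9.846 (area = (24/2)·9.846²·sin(360°/24) = 301.07 mm²); the 4.5×26.5 cube at (5.5, 14.5) contributes its full rectangle (area 119.25 mm²); Taking the first minus the rest: starting from the 29×9 cube (261.00 mm²), the r=6 cylinder at (-3.5, -1) partially overlaps it — only the 5.90 mm² overlap (of its 111.81 mm²) is removed, clipping the outline; the r=10 sphere at (-1, 10.5) partially overlaps it — only the 48.61 mm² overlap (of its 301.07 mm²) is removed, clipping the outline; the 4.5×26.5 cube at (5.5, 14.5) misses the remaining region (no effect) — area = 206.48 mm²; (rotated 30° about Z; rotation is an isometry so areas/perimeters/island counts are preserved). At z = 9.5: the cube (footprint 29×9) is included at this height (area 261.00 mm²); the r=6 cylinder at (-3.5, -1) gives a regular 24-gon of circumradius 6 (constant along its height) (area = (24/2)·6.000²·sin(360°/24) = 111.81 mm²); the sphere at (-1, 10.5) is absent (|z−center|=10.500 > r=10); the cube at (5.5, 14.5) (footprint 4.5×26.5) is included at this height (area 119.25 mm²); After the difference (first − rest): starting from the 29×9 cube (261.00 mm²), the r=6 cylinder at (-3.5, -1) partially overlaps it — only the 5.90 mm² overlap (of its 111.81 mm²) is removed, clipping the outline; the 4.5×26.5 cube at (5.5, 14.5) misses the remaining region (no effect) — area = 255.10 mm²; (rotated 30° about Z; rotation is an isometry so areas/perimeters/island counts are preserved). Checking containment: at z = 9.5 the cross-section extends beyond the z = 0.75 cross-section by about 48.61 mm².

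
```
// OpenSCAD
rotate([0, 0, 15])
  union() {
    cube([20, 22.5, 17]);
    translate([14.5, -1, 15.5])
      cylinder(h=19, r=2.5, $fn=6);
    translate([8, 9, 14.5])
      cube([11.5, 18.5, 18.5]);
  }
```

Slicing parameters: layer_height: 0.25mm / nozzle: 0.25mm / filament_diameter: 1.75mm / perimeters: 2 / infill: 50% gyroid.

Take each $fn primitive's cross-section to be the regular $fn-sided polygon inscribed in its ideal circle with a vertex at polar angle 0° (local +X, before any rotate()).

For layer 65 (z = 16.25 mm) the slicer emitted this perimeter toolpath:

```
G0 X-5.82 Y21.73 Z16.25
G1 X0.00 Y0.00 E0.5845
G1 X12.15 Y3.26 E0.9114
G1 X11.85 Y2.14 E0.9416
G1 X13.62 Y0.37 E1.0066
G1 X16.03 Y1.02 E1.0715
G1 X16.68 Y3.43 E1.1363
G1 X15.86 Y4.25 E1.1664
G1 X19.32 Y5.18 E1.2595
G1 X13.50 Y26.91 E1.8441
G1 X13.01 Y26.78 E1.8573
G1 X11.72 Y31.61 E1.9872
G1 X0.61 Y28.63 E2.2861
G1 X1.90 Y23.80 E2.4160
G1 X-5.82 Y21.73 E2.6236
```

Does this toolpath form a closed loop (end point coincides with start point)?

yes

Start point (G0): (-5.82, 21.73). End point (last G1): the path returns to the start — closed.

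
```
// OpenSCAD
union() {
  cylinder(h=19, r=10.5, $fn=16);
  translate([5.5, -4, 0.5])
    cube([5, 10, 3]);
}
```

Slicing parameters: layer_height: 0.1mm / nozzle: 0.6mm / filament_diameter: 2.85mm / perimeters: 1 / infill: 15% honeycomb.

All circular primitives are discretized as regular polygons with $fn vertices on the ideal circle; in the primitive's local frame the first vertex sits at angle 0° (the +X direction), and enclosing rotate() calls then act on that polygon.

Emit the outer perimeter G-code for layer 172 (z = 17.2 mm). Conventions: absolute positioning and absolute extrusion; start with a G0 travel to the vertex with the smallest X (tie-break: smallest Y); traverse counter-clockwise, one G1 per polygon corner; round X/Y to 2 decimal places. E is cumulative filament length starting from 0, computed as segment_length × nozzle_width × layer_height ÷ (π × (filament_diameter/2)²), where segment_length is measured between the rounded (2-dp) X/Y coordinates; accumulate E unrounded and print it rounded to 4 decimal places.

G0 X-10.50 Y0.00 Z17.20
G1 X-9.70 Y-4.02 E0.0386
G1 X-7.42 Y-7.42 E0.0771
G1 X-4.02 Y-9.70 E0.1156
G1 X0.00 Y-10.50 E0.1541
G1 X4.02 Y-9.70 E0.1927
G1 X7.42 Y-7.42 E0.2312
G1 X9.70 Y-4.02 E0.2697
G1 X10.50 Y0.00 E0.3082
G1 X9.70 Y4.02 E0.3468
G1 X7.42 Y7.42 E0.3853
G1 X4.02 Y9.70 E0.4238
G1 X0.00 Y10.50 E0.4623
G1 X-4.02 Y9.70 E0.5009
G1 X-7.42 Y7.42 E0.5394
G1 X-9.70 Y4.02 E0.5779
G1 X-10.50 Y0.00 E0.6164

At z = 17.2 mm: the r=10.5 cylinder contributes a regular 16-gon of circumradius 10.5; the cube at (5.5, -4) does not reach this height (z outside [0.5, 3.5]); Combining (union): only the r=10.5 cylinder is present, so the union is just that shape — 1 connected region. The outline is a single polygon with 16 vertices. Extrusion per mm of travel: 0.6 × 0.1 / (π × 1.425²) = 0.009405. Accumulating E over each segment gives final E = 0.6164.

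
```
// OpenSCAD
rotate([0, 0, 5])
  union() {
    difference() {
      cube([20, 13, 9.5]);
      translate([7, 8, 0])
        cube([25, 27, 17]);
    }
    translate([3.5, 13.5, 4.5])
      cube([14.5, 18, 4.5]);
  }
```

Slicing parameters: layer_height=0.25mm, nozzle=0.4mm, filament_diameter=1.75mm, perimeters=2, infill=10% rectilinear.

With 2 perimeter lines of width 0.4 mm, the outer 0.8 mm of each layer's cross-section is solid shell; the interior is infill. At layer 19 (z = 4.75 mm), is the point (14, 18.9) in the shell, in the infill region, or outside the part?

At z = 4.75 mm: the cube is present — its section is the full 20×13 rectangle; the cube at (7, 8) (footprint 25×27) is included at this height; Subtracting the remaining from the first: starting from the 20×13 cube, the 25×27 cube at (7, 8) partially overlaps it — only the 65.00 mm² overlap (of its 675.00 mm²) is removed, clipping the outline — 1 connected region; the cube at (3.5, 13.5) is present — its section is the full 14.5×18 rectangle; Combining (union): the 2 present regions are separate (no shared area or edge), so areas and boundary lengths simply add and each stays a separate island — 2 connected regions; (whole slice rotated 5° about Z — lengths, areas and connectivity unchanged). Overall, the cross-section has 2 separate islands. Undo the 5° rotation: the query point maps to (15.594, 17.608) in the un-rotated model frame. The nearest boundary edge runs (18.00, 31.50)→(18.00, 13.50); distance from the point to it = 2.41 mm. (Shell/infill is judged within the island containing the point — the largest one.) The point is inside the cross-section and 2.41 mm from the nearest boundary — more than the 0.8 mm shell width (2 × 0.4), so it's in the infill interior.

infill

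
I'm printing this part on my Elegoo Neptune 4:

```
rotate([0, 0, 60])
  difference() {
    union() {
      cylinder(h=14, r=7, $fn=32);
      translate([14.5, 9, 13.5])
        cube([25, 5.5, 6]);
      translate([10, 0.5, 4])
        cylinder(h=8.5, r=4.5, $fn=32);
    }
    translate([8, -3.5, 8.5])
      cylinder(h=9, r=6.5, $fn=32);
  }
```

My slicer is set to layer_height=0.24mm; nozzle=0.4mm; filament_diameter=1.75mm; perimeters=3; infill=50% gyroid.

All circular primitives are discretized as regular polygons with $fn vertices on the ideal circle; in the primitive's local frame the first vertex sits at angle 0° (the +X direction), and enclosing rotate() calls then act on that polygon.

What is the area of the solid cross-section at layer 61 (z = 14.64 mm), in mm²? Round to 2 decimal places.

137.50 mm²

At z = 14.64 mm: the cylinder does not reach this height (z outside [0, 14]); the 25×5.5 cube at (14.5, 9) contributes its full rectangle (area 137.50 mm²); the cylinder at (10, 0.5) does not reach this height (z outside [4, 12.5]); Combining (union): only the 25×5.5 cube at (14.5, 9) is present, so the union is just that shape — area = 137.50 mm²; the r=6.5 cylinder at (8, -3.5) gives a regular 32-gon of circumradius 6.5 (constant along its height) (area = (32/2)·6.500²·sin(360°/32) = 131.88 mm²); Taking the first minus the rest: starting from that combined region (137.50 mm²), the r=6.5 cylinder at (8, -3.5) misses the remaining region (no effect) — area = 137.50 mm²; (whole slice rotated 60° about Z — lengths, areas and connectivity unchanged). Overall, the cross-section is a single solid region. Net area = 137.50 mm².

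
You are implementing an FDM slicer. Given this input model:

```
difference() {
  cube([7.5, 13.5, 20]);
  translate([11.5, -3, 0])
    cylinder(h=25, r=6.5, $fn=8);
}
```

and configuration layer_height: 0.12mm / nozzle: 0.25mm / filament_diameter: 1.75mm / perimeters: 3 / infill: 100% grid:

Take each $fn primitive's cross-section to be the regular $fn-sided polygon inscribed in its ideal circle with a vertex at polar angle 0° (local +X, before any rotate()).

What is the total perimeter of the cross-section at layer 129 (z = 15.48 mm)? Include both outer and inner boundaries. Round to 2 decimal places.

At z = 15.48 mm: the cube (footprint 7.5×13.5) is included at this height (perimeter 42.00 mm); the r=6.5 cylinder at (11.5, -3) gives a regular 8-gon of circumradius 6.5 (constant along its height) (perimeter = 2·8·6.500·sin(180°/8) = 39.80 mm); Subtracting the remaining from the first: starting from the 7.5×13.5 cube, the r=6.5 cylinder at (11.5, -3) partially overlaps it — only the 1.55 mm² overlap (of its 119.50 mm²) is removed, clipping the outline — boundary = 41.27 mm. Overall, the cross-section is a single solid region. Total boundary length (outer) = 41.27 mm.

41.27 mm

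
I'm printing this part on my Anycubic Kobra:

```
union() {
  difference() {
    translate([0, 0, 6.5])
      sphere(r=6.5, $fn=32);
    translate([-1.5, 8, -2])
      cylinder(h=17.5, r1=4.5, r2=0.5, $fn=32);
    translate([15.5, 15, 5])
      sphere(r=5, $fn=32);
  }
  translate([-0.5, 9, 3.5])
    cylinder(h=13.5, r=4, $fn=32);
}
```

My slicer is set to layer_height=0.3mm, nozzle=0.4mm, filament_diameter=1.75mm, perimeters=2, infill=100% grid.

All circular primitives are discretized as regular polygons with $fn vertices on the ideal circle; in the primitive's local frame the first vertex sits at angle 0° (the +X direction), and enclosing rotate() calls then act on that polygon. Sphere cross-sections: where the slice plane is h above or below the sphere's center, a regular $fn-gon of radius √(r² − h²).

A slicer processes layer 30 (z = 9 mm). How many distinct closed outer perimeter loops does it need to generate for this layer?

1

At z = 9 mm: the sphere: section is a regular 32-gon, circumradius = √(r²−h²) = √(6.5²−2.5²) = 6.000; the cone at (-1.5, 8): at t=0.629 of its height the radius interpolates to r₁+(r₂−r₁)t = 1.986, giving a regular 32-gon of that circumradius; the r=5 sphere at (15.5, 15) slices to a regular 32-gon of circumradius 3.000 (√(r²−h²) with h=4 from center); Subtracting the remaining from the first: starting from the r=6.5 sphere, the cone at (-1.5, 8) misses the remaining region (no effect); the r=5 sphere at (15.5, 15) misses the remaining region (no effect) — 1 connected region; the cylinder at (-0.5, 9): section is a regular 32-gon, circumradius r=4; Merging all regions: the regions partially overlap (shared area 2.67 mm²), so overlapping operands fuse into one piece — 1 connected region. The result has 1 disconnected region.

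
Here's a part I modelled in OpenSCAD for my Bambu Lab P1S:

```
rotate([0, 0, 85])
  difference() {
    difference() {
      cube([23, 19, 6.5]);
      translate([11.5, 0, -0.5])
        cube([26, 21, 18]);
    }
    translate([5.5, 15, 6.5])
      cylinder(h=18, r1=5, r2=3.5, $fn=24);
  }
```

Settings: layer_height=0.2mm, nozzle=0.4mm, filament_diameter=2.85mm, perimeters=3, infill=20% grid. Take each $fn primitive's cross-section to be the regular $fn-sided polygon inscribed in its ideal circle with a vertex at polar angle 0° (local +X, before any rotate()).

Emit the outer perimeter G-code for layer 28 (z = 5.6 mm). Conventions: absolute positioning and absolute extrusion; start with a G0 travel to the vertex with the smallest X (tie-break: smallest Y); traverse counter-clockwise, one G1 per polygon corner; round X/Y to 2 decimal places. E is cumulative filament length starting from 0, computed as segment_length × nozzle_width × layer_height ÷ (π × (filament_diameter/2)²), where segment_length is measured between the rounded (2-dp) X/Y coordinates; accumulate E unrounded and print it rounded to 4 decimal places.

At z = 5.6 mm: the cube is present — its section is the full 23×19 rectangle; the cube at (11.5, 0) is present — its section is the full 26×21 rectangle; Subtracting the remaining from the first: starting from the 23×19 cube, the 26×21 cube at (11.5, 0) partially overlaps it — only the 218.50 mm² overlap (of its 546.00 mm²) is removed, clipping the outline — 1 connected region; the cone at (5.5, 15) does not reach this height (z outside [6.5, 24.5]); After the difference (first − rest): none of the subtracted shapes is present at this height, so the result so far is unchanged — 1 connected region; (whole slice rotated 85° about Z — lengths, areas and connectivity unchanged). The outline is a single polygon with 4 vertices. Extrusion per mm of travel: 0.4 × 0.2 / (π × 1.425²) = 0.012540. Accumulating E over each segment gives final E = 0.7650.

G0 X-18.93 Y1.66 Z5.60
G1 X0.00 Y0.00 E0.2383
G1 X1.00 Y11.46 E0.3826
G1 X-17.93 Y13.11 E0.6208
G1 X-18.93 Y1.66 E0.7650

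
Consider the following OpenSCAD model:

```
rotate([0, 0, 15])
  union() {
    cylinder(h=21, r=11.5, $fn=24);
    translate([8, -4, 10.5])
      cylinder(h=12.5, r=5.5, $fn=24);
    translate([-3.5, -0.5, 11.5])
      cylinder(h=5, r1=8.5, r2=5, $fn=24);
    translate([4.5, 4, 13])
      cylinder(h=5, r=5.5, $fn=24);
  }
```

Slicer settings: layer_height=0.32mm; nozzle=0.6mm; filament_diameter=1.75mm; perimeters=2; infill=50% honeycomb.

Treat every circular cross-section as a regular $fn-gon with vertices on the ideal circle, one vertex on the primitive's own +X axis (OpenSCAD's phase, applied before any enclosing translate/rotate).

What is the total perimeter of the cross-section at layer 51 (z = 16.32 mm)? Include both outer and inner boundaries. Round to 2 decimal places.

At z = 16.32 mm: the cylinder: section is a regular 24-gon, circumradius r=11.5 (perimeter = 2·24·11.500·sin(180°/24) = 72.05 mm); the cylinder at (8, -4): section is a regular 24-gon, circumradius r=5.5 (perimeter = 2·24·5.500·sin(180°/24) = 34.46 mm); the cone at (-3.5, -0.5) contributes a regular 24-gon of circumradius 5.126 (interpolated between r1=8.5 and r2=5 at t=0.964) (perimeter = 2·24·5.126·sin(180°/24) = 32.12 mm); the r=5.5 cylinder at (4.5, 4) gives a regular 24-gon of circumradius 5.5 (constant along its height) (perimeter = 2·24·5.500·sin(180°/24) = 34.46 mm); Combining (union): the regions partially overlap (shared area 244.64 mm²), so the edge portions inside another operand are dropped and the merged outline is re-measured after clipping — boundary = 75.77 mm; (rotated 15° about Z; rotation is an isometry so areas/perimeters/island counts are preserved). Overall, the cross-section is a single solid region. Total boundary length (outer) = 75.77 mm.

75.77 mm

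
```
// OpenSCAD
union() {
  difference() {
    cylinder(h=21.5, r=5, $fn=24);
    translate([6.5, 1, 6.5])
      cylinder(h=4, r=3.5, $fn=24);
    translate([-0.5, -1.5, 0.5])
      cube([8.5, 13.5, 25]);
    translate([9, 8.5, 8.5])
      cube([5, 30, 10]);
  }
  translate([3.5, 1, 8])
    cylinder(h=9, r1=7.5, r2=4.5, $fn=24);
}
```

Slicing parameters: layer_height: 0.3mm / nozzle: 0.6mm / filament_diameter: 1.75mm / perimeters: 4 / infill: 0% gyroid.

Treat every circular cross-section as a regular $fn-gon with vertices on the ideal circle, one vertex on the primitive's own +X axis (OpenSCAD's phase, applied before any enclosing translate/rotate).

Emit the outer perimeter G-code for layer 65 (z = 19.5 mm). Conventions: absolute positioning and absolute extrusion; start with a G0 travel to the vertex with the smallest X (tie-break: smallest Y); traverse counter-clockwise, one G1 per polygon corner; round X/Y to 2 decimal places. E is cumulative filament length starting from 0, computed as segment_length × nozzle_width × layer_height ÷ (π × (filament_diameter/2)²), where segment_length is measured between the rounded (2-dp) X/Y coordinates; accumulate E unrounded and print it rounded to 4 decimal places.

At z = 19.5 mm: the cylinder: section is a regular 24-gon, circumradius r=5; the cylinder at (6.5, 1) is not intersected at this z (z outside [6.5, 10.5]); the cube at (-0.5, -1.5) (footprint 8.5×13.5) is included at this height; the cube at (9, 8.5) does not reach this height (z outside [8.5, 18.5]); Taking the first minus the rest: starting from the r=5 cylinder, the 8.5×13.5 cube at (-0.5, -1.5) partially overlaps it — only the 29.99 mm² overlap (of its 114.75 mm²) is removed, clipping the outline — 1 connected region; the cone at (3.5, 1) is not intersected at this z (z outside [8, 17]); Taking the union: only that combined region is present, so the union is just that shape — 1 connected region. The outline is a single polygon with 19 vertices. Extrusion per mm of travel: 0.6 × 0.3 / (π × 0.875²) = 0.074835. Accumulating E over each segment gives final E = 2.4796.

G0 X-5.00 Y0.00 Z19.50
G1 X-4.83 Y-1.29 E0.0974
G1 X-4.33 Y-2.50 E0.1953
G1 X-3.54 Y-3.54 E0.2931
G1 X-2.50 Y-4.33 E0.3908
G1 X-1.29 Y-4.83 E0.4888
G1 X0.00 Y-5.00 E0.5862
G1 X1.29 Y-4.83 E0.6835
G1 X2.50 Y-4.33 E0.7815
G1 X3.54 Y-3.54 E0.8793
G1 X4.33 Y-2.50 E0.9770
G1 X4.74 Y-1.50 E1.0579
G1 X-0.50 Y-1.50 E1.4500
G1 X-0.50 Y4.93 E1.9312
G1 X-1.29 Y4.83 E1.9908
G1 X-2.50 Y4.33 E2.0888
G1 X-3.54 Y3.54 E2.1865
G1 X-4.33 Y2.50 E2.2842
G1 X-4.83 Y1.29 E2.3822
G1 X-5.00 Y0.00 E2.4796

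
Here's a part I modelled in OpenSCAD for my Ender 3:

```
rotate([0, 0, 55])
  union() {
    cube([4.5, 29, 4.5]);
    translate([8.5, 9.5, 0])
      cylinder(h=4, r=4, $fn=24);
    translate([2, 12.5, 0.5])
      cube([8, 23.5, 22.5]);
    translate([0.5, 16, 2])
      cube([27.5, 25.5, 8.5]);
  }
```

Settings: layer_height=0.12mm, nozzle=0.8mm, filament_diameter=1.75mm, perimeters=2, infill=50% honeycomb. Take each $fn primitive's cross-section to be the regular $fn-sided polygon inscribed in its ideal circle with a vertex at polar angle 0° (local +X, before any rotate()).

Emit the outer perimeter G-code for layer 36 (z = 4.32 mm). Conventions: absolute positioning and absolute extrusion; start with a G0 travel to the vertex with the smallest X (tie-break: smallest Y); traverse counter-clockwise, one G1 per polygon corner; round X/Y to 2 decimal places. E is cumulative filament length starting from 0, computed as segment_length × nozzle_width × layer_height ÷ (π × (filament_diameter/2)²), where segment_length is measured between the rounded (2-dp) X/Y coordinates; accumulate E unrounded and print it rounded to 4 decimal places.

At z = 4.32 mm: the 4.5×29 cube contributes its full rectangle; the cylinder at (8.5, 9.5) is not intersected at this z (z outside [0, 4]); the cube at (2, 12.5) (footprint 8×23.5) is included at this height; the 27.5×25.5 cube at (0.5, 16) contributes its full rectangle; Merging all regions: the regions partially overlap (shared area 220.75 mm²), so overlapping operands fuse into one piece — 1 connected region; (rotated 55° about Z; rotation is an isometry so areas/perimeters/island counts are preserved). The outline is a single polygon with 10 vertices. Extrusion per mm of travel: 0.8 × 0.12 / (π × 0.875²) = 0.039912. Accumulating E over each segment gives final E = 5.5480.

G0 X-33.71 Y24.21 Z4.32
G1 X-23.47 Y17.04 E0.4989
G1 X-23.76 Y16.63 E0.5190
G1 X0.00 Y0.00 E1.6765
G1 X2.58 Y3.69 E1.8562
G1 X-7.66 Y10.86 E2.3551
G1 X-4.50 Y15.36 E2.5746
G1 X-7.37 Y17.37 E2.7144
G1 X2.95 Y32.11 E3.4326
G1 X-17.93 Y46.74 E4.4502
G1 X-33.71 Y24.21 E5.5480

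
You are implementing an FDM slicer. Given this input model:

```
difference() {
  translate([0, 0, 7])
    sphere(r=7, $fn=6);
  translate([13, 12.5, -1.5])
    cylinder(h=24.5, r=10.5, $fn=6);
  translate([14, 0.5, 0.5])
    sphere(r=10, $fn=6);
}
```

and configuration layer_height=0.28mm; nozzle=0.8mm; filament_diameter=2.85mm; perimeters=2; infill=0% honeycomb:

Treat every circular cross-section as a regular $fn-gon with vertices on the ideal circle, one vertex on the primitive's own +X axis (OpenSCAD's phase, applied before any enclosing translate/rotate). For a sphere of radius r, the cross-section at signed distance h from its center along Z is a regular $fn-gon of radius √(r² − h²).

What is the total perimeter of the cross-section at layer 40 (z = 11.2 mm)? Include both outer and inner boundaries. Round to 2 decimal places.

33.60 mm

At z = 11.2 mm: the r=7 sphere slices to a regular 6-gon of circumradius 5.600 (√(r²−h²) with h=4.2 from center) (perimeter = 2·6·5.600·sin(180°/6) = 33.60 mm); the r=10.5 cylinder at (13, 12.5) gives a regular 6-gon of circumradius 10.5 (constant along its height) (perimeter = 2·6·10.500·sin(180°/6) = 63.00 mm); the sphere at (14, 0.5) does not reach this height (|z−center|=10.700 > r=10); Taking the first minus the rest: starting from the r=7 sphere, the r=10.5 cylinder at (13, 12.5) misses the remaining region (no effect) — boundary = 33.60 mm. Overall, the cross-section is a single solid region. Total boundary length (outer) = 33.60 mm.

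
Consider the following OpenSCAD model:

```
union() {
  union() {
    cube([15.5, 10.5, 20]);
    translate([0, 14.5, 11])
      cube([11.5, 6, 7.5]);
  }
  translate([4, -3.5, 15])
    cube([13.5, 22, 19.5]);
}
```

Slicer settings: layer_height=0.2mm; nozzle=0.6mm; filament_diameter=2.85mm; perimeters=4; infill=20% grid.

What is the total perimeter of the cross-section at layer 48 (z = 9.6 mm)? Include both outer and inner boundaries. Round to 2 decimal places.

At z = 9.6 mm: the cube is present — its section is the full 15.5×10.5 rectangle (perimeter 52.00 mm); the cube at (0, 14.5) is not intersected at this z (z outside [11, 18.5]); Combining (union): only the 15.5×10.5 cube is present, so the union is just that shape — boundary = 52.00 mm; the cube at (4, -3.5) does not reach this height (z outside [15, 34.5]); Combining (union): only the result so far is present, so the union is just that shape — boundary = 52.00 mm. Overall, the cross-section is a single solid region. Total boundary length (outer) = 52.00 mm.

52.00 mm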